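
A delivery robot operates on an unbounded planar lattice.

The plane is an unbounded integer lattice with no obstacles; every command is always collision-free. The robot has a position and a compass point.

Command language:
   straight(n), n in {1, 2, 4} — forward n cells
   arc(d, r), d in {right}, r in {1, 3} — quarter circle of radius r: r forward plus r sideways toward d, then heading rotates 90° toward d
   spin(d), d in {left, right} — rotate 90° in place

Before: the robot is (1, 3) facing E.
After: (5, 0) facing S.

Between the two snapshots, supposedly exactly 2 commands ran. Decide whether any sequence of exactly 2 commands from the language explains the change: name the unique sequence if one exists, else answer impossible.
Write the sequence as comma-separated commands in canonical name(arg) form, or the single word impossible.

key: position moved to (5,0) AND the heading swung to S — translation plus rotation needed
from: (1, 3) facing E
1. straight(1) → (2, 3) facing E
2. arc(right, 3) → (5, 0) facing S
uniquely the one of 49 2-step routes that fits.

straight(1), arc(right, 3)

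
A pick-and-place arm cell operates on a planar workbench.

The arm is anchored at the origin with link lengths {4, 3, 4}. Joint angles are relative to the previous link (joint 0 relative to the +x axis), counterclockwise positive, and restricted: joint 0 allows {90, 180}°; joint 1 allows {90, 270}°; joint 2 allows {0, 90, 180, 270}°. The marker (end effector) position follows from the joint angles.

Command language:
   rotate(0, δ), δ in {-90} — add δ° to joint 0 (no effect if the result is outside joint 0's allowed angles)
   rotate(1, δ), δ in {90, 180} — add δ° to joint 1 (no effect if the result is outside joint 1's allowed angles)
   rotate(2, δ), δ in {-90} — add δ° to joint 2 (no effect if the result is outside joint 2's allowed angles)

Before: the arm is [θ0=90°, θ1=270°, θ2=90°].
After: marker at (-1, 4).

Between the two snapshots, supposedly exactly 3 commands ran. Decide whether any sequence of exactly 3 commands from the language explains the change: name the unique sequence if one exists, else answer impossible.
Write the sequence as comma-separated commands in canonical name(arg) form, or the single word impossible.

from: [θ0=90°, θ1=270°, θ2=90°]
[1] after rotate(2, -90): [θ0=90°, θ1=270°, θ2=0°]
[2] after rotate(2, -90): [θ0=90°, θ1=270°, θ2=270°]
[3] after rotate(2, -90): [θ0=90°, θ1=270°, θ2=180°]
all 64 alternatives checked — unique.

rotate(2, -90), rotate(2, -90), rotate(2, -90)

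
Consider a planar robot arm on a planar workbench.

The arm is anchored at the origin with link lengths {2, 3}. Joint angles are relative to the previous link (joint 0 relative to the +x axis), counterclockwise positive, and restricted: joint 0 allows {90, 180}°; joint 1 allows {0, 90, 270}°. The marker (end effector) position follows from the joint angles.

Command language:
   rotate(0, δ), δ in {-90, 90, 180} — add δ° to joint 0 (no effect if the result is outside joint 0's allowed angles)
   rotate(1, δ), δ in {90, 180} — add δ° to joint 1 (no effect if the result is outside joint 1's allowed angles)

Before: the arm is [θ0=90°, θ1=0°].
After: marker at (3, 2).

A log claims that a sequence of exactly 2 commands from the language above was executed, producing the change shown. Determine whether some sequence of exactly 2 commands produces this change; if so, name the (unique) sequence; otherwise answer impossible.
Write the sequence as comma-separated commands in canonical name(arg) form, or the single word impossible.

key: order matters: swapping rotate(1, 90) and rotate(1, 180) lands elsewhere
t0: [θ0=90°, θ1=0°]
t=1 rotate(1, 90) ⇒ [θ0=90°, θ1=90°]
t=2 rotate(1, 180) ⇒ [θ0=90°, θ1=270°]
no rival 2-sequence matches.

rotate(1, 90), rotate(1, 180)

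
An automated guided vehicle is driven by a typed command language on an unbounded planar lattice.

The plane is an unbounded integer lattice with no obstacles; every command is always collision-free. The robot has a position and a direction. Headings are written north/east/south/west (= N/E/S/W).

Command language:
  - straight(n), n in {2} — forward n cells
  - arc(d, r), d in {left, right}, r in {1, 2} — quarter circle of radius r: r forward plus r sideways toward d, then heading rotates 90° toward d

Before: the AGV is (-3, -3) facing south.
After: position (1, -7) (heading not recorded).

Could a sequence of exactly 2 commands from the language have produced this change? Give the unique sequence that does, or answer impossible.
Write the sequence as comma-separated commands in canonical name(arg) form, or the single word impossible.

arc(left, 2), arc(right, 2)

key: order matters: swapping arc(left, 2) and arc(right, 2) lands elsewhere
t0: (-3, -3) facing south
[1] after arc(left, 2): (-1, -5) facing east
[2] after arc(right, 2): (1, -7) facing south
no other 2-command option fits: unique.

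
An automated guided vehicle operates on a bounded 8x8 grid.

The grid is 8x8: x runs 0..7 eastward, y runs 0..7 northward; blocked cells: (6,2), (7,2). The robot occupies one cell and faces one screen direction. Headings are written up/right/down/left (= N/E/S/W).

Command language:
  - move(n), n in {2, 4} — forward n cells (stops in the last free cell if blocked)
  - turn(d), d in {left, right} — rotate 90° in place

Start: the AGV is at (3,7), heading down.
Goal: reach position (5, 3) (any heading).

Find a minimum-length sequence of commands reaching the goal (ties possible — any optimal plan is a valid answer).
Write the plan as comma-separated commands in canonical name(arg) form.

initial: at (3,7), heading down
step 1 (move(4)): at (3,3), heading down
step 2 (turn(left)): at (3,3), heading right
step 3 (move(2)): at (5,3), heading right
minimal: 3 command(s), checked below 3.

move(4), turn(left), move(2)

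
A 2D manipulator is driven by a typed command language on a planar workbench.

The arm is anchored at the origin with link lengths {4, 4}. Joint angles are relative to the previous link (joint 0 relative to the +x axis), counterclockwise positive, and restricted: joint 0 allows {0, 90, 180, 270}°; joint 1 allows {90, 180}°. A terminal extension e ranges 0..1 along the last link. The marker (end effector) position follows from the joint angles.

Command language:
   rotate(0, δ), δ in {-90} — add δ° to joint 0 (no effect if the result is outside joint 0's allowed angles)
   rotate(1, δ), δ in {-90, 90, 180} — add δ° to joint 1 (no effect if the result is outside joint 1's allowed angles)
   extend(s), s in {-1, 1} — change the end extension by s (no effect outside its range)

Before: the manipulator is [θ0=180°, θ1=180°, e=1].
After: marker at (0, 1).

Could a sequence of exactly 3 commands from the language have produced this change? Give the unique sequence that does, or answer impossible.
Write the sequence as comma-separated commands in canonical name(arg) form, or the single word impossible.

rotate(0, -90), rotate(0, -90), rotate(0, -90)

t0: [θ0=180°, θ1=180°, e=1]
[1] after rotate(0, -90): [θ0=90°, θ1=180°, e=1]
[2] after rotate(0, -90): [θ0=0°, θ1=180°, e=1]
[3] after rotate(0, -90): [θ0=270°, θ1=180°, e=1]
no rival 3-sequence matches.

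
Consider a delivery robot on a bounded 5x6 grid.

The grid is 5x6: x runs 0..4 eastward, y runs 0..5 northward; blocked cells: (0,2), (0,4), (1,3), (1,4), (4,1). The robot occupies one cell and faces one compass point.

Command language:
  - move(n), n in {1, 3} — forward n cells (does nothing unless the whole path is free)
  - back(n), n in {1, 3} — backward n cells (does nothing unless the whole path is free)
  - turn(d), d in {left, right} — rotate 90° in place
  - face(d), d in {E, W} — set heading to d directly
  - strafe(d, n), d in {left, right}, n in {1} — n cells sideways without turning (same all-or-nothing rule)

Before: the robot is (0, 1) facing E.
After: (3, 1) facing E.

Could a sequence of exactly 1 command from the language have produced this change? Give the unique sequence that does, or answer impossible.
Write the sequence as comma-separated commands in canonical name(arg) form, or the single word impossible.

key: still facing E — the one step turns nothing
t0: (0, 1) facing E
t=1 move(3) ⇒ (3, 1) facing E
no other 1-command option fits: unique.

move(3)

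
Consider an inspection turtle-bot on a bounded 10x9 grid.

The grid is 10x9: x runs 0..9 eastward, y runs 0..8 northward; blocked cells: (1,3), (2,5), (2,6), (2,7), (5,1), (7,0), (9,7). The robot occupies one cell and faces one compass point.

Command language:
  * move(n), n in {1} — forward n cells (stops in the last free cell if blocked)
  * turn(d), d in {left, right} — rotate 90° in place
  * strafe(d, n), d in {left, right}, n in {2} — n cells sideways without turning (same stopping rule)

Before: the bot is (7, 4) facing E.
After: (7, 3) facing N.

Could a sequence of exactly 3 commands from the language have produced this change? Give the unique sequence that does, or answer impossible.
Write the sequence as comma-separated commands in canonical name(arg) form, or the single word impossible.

strafe(right, 2), turn(left), move(1)

key: cell and facing (now N) both changed — the 3 commands mix motion and turning
from: (7, 4) facing E
t=1 strafe(right, 2) ⇒ (7, 2) facing E
t=2 turn(left) ⇒ (7, 2) facing N
t=3 move(1) ⇒ (7, 3) facing N
all 125 alternatives checked — unique.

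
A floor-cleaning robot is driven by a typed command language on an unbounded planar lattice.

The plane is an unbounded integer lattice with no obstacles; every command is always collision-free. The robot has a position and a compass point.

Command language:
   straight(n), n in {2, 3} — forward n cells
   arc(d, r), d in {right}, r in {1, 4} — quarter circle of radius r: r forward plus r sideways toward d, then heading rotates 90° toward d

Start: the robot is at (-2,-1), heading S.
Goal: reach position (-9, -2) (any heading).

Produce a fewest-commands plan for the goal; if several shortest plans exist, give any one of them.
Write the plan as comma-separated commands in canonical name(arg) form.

arc(right, 1), straight(3), straight(3)

t0: at (-2,-1), heading S
step 1 (arc(right, 1)): at (-3,-2), heading W
step 2 (straight(3)): at (-6,-2), heading W
step 3 (straight(3)): at (-9,-2), heading W
shorter routes all fall short; 3 is best.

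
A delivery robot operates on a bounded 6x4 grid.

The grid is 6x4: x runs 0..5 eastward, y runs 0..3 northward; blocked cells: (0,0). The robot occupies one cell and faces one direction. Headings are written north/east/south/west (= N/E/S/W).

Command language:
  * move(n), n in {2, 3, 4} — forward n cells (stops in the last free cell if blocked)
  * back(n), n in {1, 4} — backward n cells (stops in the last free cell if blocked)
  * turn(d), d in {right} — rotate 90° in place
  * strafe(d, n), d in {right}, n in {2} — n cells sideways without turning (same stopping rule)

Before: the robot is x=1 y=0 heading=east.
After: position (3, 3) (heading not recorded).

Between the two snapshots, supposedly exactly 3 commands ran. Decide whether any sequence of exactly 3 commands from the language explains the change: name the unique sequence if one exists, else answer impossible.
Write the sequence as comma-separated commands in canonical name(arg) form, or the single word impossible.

key: order matters: swapping move(2) and back(4) lands elsewhere
from: x=1 y=0 heading=east
[1] after move(2): x=3 y=0 heading=east
[2] after turn(right): x=3 y=0 heading=south
[3] after back(4): x=3 y=3 heading=south
no other 3-command option fits: unique.

move(2), turn(right), back(4)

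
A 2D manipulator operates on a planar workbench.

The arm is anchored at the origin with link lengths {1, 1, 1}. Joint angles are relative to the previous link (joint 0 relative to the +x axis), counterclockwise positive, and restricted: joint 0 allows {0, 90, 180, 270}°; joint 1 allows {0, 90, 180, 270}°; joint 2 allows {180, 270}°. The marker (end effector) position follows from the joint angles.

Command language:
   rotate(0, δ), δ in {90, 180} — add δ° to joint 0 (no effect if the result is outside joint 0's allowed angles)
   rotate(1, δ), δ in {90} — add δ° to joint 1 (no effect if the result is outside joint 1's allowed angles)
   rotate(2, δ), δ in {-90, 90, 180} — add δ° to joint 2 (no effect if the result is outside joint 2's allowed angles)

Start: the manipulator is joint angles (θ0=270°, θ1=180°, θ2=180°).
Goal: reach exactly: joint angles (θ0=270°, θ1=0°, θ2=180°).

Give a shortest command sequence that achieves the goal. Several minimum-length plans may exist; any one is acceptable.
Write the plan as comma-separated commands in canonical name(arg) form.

begin: joint angles (θ0=270°, θ1=180°, θ2=180°)
t=1 rotate(1, 90) ⇒ joint angles (θ0=270°, θ1=270°, θ2=180°)
t=2 rotate(1, 90) ⇒ joint angles (θ0=270°, θ1=0°, θ2=180°)
shorter routes all fall short; 2 is best.

rotate(1, 90), rotate(1, 90)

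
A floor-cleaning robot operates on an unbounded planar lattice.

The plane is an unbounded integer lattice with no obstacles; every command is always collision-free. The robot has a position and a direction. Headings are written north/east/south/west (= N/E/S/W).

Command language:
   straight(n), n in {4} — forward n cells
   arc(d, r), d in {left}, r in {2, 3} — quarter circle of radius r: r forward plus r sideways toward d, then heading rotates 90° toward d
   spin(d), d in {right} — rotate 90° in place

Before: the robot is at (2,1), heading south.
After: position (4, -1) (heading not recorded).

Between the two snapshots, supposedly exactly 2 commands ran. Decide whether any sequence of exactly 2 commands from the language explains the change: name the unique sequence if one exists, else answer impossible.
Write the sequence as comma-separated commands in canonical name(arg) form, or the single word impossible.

key: order matters: swapping arc(left, 2) and spin(right) lands elsewhere
start: at (2,1), heading south
step 1 (arc(left, 2)): at (4,-1), heading east
step 2 (spin(right)): at (4,-1), heading south
all 16 alternatives checked — unique.

arc(left, 2), spin(right)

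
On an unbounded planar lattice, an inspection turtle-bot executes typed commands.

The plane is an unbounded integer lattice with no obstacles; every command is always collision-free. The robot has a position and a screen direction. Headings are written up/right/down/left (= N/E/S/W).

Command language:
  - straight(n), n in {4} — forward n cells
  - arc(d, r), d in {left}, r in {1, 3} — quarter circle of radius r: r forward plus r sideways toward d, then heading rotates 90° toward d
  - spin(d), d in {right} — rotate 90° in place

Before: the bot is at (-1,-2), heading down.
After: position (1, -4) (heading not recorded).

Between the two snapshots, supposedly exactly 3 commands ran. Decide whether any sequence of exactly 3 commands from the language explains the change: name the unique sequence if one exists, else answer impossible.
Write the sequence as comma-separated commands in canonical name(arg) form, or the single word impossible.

arc(left, 1), spin(right), arc(left, 1)

initial: at (-1,-2), heading down
1. arc(left, 1) → at (0,-3), heading right
2. spin(right) → at (0,-3), heading down
3. arc(left, 1) → at (1,-4), heading right
all 64 alternatives checked — unique.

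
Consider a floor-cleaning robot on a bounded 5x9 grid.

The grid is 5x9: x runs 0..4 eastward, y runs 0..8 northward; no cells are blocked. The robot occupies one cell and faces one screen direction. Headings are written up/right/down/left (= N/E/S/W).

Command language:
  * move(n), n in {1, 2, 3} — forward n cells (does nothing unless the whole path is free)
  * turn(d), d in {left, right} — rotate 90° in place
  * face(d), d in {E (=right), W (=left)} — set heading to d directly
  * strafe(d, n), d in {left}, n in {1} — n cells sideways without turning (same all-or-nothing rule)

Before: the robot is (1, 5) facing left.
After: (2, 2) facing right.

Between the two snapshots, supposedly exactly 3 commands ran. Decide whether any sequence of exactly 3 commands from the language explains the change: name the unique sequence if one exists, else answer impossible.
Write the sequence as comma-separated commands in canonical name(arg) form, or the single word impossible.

no 3-step route produces this change.

impossible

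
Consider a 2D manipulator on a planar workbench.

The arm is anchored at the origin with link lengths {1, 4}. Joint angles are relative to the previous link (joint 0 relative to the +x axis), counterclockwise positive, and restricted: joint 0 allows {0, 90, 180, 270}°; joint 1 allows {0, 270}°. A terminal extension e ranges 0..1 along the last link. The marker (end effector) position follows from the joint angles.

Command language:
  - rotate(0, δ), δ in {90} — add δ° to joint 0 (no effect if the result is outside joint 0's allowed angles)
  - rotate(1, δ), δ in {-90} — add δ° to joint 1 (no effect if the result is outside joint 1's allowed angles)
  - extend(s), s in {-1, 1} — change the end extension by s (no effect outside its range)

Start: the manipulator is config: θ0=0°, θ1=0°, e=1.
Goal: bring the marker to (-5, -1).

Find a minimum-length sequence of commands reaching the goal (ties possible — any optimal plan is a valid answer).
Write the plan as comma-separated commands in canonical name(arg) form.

rotate(1, -90), rotate(0, 90), rotate(0, 90), rotate(0, 90)

begin: config: θ0=0°, θ1=0°, e=1
t=1 rotate(1, -90) ⇒ config: θ0=0°, θ1=270°, e=1
t=2 rotate(0, 90) ⇒ config: θ0=90°, θ1=270°, e=1
t=3 rotate(0, 90) ⇒ config: θ0=180°, θ1=270°, e=1
t=4 rotate(0, 90) ⇒ config: θ0=270°, θ1=270°, e=1
shorter routes all fall short; 4 is best.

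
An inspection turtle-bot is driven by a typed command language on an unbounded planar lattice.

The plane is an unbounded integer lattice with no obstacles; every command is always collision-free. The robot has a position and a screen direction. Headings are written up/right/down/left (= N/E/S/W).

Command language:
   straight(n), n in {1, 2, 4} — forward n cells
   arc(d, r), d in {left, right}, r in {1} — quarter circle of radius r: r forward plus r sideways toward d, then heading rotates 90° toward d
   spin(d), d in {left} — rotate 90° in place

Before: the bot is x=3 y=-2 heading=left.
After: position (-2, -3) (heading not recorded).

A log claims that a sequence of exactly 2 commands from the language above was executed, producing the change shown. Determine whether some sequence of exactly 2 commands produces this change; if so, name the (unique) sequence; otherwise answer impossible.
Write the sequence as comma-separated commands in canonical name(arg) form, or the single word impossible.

key: order matters: swapping straight(4) and arc(left, 1) lands elsewhere
start: x=3 y=-2 heading=left
1. straight(4) → x=-1 y=-2 heading=left
2. arc(left, 1) → x=-2 y=-3 heading=down
no other 2-command option fits: unique.

straight(4), arc(left, 1)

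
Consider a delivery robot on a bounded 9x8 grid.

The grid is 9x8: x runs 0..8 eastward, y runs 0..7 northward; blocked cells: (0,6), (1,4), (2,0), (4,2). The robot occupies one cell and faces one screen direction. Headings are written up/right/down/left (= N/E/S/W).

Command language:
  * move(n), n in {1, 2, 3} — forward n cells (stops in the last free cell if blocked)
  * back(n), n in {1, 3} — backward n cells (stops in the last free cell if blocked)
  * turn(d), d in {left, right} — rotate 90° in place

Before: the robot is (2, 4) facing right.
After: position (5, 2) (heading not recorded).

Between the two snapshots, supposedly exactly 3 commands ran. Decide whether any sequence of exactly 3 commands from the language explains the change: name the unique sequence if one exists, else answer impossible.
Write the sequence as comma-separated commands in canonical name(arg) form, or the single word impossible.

key: order matters: swapping move(3) and move(2) lands elsewhere
from: (2, 4) facing right
1. move(3) → (5, 4) facing right
2. turn(right) → (5, 4) facing down
3. move(2) → (5, 2) facing down
no other 3-command option fits: unique.

move(3), turn(right), move(2)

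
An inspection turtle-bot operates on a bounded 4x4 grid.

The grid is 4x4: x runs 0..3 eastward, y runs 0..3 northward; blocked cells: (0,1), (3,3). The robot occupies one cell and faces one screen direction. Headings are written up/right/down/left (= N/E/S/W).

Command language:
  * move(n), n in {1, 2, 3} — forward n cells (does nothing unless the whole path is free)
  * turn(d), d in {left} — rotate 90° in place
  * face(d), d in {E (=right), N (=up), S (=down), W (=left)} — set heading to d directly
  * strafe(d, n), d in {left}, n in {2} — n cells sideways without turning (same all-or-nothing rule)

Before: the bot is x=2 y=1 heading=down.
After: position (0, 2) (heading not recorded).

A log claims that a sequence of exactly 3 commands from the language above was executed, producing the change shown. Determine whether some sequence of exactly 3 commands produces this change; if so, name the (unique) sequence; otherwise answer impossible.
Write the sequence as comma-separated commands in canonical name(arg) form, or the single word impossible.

key: order matters: swapping face(N) and strafe(left, 2) lands elsewhere
from: x=2 y=1 heading=down
[1] after face(N): x=2 y=1 heading=up
[2] after move(1): x=2 y=2 heading=up
[3] after strafe(left, 2): x=0 y=2 heading=up
uniquely the one of 729 3-step routes that fits.

face(N), move(1), strafe(left, 2)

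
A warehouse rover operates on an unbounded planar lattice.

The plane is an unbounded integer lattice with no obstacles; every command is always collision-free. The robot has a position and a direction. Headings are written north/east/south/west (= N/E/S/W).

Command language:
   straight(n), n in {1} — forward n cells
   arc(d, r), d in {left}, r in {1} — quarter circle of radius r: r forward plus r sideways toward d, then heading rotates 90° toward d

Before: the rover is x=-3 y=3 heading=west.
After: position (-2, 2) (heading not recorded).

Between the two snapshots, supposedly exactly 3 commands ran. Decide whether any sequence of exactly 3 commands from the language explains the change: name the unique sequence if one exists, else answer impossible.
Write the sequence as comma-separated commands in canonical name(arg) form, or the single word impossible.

t0: x=-3 y=3 heading=west
t=1 arc(left, 1) ⇒ x=-4 y=2 heading=south
t=2 arc(left, 1) ⇒ x=-3 y=1 heading=east
t=3 arc(left, 1) ⇒ x=-2 y=2 heading=north
no rival 3-sequence matches.

arc(left, 1), arc(left, 1), arc(left, 1)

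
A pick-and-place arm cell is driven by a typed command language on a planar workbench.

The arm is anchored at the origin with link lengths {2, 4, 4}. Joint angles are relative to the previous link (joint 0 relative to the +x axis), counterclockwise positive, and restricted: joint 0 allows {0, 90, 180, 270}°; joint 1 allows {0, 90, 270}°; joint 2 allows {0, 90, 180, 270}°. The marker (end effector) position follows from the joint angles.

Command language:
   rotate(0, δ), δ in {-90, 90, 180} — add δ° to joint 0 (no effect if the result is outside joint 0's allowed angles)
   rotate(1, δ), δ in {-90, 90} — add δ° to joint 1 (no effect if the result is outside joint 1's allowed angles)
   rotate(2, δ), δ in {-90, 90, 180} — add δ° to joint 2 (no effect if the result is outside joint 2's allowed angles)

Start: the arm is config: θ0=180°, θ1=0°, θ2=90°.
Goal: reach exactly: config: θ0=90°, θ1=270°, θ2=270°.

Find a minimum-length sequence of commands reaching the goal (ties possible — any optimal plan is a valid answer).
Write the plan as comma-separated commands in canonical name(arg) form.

rotate(1, -90), rotate(2, 180), rotate(0, -90)

start: config: θ0=180°, θ1=0°, θ2=90°
step 1 (rotate(1, -90)): config: θ0=180°, θ1=270°, θ2=90°
step 2 (rotate(2, 180)): config: θ0=180°, θ1=270°, θ2=270°
step 3 (rotate(0, -90)): config: θ0=90°, θ1=270°, θ2=270°
no 2-step plan works, so 3 is optimal.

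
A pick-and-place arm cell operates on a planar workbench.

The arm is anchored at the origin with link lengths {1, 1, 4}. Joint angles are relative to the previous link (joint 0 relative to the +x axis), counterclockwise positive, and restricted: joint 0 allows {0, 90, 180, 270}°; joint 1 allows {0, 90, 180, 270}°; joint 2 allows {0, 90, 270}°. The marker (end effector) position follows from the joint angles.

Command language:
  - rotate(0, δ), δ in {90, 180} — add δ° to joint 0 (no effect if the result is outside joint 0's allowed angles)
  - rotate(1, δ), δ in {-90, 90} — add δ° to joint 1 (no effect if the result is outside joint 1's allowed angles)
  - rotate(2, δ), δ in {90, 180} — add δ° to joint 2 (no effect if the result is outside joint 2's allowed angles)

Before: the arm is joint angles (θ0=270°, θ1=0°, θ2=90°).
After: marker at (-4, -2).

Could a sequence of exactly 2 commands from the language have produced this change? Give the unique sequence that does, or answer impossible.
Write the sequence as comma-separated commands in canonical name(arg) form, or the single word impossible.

rotate(2, 90), rotate(2, 180)

key: running rotate(2, 180) before rotate(2, 90) would end elsewhere — order is forced
initial: joint angles (θ0=270°, θ1=0°, θ2=90°)
1. rotate(2, 90) → joint angles (θ0=270°, θ1=0°, θ2=90°)
2. rotate(2, 180) → joint angles (θ0=270°, θ1=0°, θ2=270°)
all 36 alternatives checked — unique.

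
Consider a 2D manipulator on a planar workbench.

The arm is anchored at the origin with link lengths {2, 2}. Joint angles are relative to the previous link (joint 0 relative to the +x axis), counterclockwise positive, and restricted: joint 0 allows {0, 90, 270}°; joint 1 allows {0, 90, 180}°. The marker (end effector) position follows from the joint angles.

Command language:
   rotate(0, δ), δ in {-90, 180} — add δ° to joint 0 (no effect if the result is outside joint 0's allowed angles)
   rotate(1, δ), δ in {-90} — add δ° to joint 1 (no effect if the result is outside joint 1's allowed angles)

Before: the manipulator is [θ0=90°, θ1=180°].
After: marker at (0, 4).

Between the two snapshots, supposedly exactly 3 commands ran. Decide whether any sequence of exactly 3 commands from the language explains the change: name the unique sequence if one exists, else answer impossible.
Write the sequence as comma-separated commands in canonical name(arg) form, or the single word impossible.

rotate(1, -90), rotate(1, -90), rotate(1, -90)

from: [θ0=90°, θ1=180°]
step 1 (rotate(1, -90)): [θ0=90°, θ1=90°]
step 2 (rotate(1, -90)): [θ0=90°, θ1=0°]
step 3 (rotate(1, -90)): [θ0=90°, θ1=0°]
no rival 3-sequence matches.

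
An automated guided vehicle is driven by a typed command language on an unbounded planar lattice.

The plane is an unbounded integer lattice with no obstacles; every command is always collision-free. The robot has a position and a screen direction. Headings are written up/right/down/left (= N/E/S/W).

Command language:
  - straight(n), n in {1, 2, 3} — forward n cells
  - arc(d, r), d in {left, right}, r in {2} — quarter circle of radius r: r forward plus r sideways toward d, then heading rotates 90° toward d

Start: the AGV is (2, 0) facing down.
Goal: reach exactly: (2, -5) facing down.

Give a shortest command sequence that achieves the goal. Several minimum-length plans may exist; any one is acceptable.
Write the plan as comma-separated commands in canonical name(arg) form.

start: (2, 0) facing down
t=1 straight(3) ⇒ (2, -3) facing down
t=2 straight(2) ⇒ (2, -5) facing down
shorter routes all fall short; 2 is best.

straight(3), straight(2)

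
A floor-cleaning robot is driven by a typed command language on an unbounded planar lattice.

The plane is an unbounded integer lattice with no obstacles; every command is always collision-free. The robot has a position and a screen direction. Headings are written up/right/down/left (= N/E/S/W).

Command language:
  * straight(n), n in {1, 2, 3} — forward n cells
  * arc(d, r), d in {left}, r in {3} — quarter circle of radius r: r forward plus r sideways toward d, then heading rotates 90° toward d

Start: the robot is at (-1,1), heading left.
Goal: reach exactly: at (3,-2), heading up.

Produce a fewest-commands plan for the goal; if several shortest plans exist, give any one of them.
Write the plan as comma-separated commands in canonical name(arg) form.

arc(left, 3), arc(left, 3), straight(1), arc(left, 3)

t0: at (-1,1), heading left
[1] after arc(left, 3): at (-4,-2), heading down
[2] after arc(left, 3): at (-1,-5), heading right
[3] after straight(1): at (0,-5), heading right
[4] after arc(left, 3): at (3,-2), heading up
nothing shorter than 4 reaches the goal.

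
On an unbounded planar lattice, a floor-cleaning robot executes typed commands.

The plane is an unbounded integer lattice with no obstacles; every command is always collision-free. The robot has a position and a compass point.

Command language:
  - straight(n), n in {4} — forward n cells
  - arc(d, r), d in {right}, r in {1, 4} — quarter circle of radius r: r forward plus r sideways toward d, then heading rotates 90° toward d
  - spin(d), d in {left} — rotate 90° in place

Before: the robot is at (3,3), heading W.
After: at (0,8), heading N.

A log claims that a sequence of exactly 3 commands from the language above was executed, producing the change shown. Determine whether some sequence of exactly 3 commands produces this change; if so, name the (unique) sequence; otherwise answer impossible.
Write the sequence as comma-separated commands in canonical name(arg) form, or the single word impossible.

arc(right, 4), arc(right, 1), spin(left)

key: position moved to (0,8) AND the heading swung to N — translation plus rotation needed
t0: at (3,3), heading W
[1] after arc(right, 4): at (-1,7), heading N
[2] after arc(right, 1): at (0,8), heading E
[3] after spin(left): at (0,8), heading N
no rival 3-sequence matches.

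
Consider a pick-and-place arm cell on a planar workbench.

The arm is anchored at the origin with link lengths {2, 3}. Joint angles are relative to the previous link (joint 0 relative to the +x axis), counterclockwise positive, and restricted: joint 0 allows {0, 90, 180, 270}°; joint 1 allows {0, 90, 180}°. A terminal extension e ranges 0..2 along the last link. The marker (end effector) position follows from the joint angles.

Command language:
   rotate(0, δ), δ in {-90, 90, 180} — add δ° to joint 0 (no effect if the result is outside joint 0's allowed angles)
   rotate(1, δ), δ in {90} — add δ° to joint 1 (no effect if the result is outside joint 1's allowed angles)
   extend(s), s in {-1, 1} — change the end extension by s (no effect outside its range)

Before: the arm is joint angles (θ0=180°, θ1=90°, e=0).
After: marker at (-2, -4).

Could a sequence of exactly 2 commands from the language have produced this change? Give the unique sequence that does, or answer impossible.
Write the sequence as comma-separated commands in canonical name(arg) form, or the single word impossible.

extend(-1), extend(1)

key: order matters: swapping extend(-1) and extend(1) lands elsewhere
start: joint angles (θ0=180°, θ1=90°, e=0)
1. extend(-1) → joint angles (θ0=180°, θ1=90°, e=0)
2. extend(1) → joint angles (θ0=180°, θ1=90°, e=1)
no rival 2-sequence matches.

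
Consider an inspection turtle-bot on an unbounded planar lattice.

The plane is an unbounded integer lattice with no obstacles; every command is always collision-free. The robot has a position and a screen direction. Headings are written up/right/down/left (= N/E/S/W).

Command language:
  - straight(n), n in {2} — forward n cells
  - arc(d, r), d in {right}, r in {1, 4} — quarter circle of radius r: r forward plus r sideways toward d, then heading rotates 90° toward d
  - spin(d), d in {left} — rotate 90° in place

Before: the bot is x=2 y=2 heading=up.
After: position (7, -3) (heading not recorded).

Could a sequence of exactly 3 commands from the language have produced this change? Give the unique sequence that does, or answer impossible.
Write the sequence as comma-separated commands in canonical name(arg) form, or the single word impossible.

arc(right, 1), arc(right, 4), straight(2)

key: order matters: swapping arc(right, 1) and straight(2) lands elsewhere
t0: x=2 y=2 heading=up
step 1 (arc(right, 1)): x=3 y=3 heading=right
step 2 (arc(right, 4)): x=7 y=-1 heading=down
step 3 (straight(2)): x=7 y=-3 heading=down
all 64 alternatives checked — unique.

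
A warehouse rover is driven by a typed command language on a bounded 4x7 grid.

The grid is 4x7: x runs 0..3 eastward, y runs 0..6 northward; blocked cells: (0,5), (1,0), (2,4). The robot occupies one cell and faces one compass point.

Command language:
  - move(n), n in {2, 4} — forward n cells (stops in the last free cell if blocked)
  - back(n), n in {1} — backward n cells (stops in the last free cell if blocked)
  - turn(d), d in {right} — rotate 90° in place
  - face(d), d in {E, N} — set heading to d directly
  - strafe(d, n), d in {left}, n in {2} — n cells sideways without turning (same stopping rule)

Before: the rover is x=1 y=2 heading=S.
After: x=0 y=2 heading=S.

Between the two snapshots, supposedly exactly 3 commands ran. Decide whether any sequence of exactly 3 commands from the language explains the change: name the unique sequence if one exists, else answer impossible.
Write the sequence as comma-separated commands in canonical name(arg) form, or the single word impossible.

face(E), back(1), turn(right)

key: running turn(right) before face(E) would end elsewhere — order is forced
begin: x=1 y=2 heading=S
[1] after face(E): x=1 y=2 heading=E
[2] after back(1): x=0 y=2 heading=E
[3] after turn(right): x=0 y=2 heading=S
uniquely the one of 343 3-step routes that fits.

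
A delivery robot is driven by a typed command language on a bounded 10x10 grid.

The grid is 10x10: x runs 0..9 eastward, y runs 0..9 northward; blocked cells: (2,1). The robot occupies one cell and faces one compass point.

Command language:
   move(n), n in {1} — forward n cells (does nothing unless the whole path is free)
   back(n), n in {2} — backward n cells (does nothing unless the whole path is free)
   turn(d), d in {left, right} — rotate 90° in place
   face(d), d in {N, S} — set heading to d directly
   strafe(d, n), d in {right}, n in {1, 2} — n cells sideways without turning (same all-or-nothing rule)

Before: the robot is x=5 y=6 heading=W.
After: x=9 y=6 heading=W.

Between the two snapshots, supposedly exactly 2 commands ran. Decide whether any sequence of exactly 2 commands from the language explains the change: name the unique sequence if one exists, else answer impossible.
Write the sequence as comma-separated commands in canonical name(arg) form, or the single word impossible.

key: still facing W at the end — nothing in the sequence rotates
initial: x=5 y=6 heading=W
t=1 back(2) ⇒ x=7 y=6 heading=W
t=2 back(2) ⇒ x=9 y=6 heading=W
no other 2-command option fits: unique.

back(2), back(2)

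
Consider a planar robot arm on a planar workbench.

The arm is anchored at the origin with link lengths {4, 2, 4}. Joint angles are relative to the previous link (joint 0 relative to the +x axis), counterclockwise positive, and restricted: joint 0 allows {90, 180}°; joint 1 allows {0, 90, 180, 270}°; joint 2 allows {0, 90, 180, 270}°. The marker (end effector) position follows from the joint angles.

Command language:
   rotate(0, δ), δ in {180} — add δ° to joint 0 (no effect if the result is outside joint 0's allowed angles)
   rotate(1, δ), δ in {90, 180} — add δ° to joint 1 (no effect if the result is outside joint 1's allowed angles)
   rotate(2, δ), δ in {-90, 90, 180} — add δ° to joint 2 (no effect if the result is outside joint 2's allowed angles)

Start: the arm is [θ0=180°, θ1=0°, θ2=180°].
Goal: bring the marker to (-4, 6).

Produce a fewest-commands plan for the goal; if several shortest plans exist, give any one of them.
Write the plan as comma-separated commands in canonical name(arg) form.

rotate(2, 180), rotate(1, 90), rotate(1, 180)

begin: [θ0=180°, θ1=0°, θ2=180°]
1. rotate(2, 180) → [θ0=180°, θ1=0°, θ2=0°]
2. rotate(1, 90) → [θ0=180°, θ1=90°, θ2=0°]
3. rotate(1, 180) → [θ0=180°, θ1=270°, θ2=0°]
nothing shorter than 3 reaches the goal.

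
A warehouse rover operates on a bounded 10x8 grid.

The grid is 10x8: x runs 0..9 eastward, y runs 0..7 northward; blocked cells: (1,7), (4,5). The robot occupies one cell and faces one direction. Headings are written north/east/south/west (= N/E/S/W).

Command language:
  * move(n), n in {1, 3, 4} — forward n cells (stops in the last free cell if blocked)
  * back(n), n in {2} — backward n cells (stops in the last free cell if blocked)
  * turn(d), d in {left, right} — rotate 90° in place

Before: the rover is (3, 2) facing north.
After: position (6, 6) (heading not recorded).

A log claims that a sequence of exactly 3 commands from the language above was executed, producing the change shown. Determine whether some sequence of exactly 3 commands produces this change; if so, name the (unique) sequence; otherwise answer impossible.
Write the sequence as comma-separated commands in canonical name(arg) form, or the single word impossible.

key: running move(3) before move(4) would end elsewhere — order is forced
initial: (3, 2) facing north
[1] after move(4): (3, 6) facing north
[2] after turn(right): (3, 6) facing east
[3] after move(3): (6, 6) facing east
uniquely the one of 216 3-step routes that fits.

move(4), turn(right), move(3)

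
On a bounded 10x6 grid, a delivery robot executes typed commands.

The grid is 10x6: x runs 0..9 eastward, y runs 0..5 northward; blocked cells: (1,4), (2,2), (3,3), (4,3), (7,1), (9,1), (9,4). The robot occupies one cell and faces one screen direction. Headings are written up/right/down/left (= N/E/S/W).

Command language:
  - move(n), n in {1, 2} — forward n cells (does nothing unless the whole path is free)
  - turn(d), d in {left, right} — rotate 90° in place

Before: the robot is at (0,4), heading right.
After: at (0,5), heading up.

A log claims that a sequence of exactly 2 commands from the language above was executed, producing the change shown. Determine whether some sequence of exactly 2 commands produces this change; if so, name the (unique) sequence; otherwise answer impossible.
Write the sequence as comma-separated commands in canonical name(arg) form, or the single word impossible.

key: position moved to (0,5) AND the heading swung to N — translation plus rotation needed
t0: at (0,4), heading right
[1] after turn(left): at (0,4), heading up
[2] after move(1): at (0,5), heading up
all 16 alternatives checked — unique.

turn(left), move(1)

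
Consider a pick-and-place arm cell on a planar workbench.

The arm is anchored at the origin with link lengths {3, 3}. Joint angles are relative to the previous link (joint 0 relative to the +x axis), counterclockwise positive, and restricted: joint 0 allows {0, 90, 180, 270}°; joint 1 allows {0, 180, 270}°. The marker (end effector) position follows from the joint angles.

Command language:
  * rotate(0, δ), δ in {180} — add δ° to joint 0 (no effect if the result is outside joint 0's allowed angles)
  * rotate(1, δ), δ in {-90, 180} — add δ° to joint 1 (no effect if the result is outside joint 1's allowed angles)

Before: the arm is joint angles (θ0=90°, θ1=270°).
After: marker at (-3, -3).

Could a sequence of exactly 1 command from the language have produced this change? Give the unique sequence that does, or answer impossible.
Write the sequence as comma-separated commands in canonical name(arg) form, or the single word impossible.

initial: joint angles (θ0=90°, θ1=270°)
1. rotate(0, 180) → joint angles (θ0=270°, θ1=270°)
no rival 1-sequence matches.

rotate(0, 180)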